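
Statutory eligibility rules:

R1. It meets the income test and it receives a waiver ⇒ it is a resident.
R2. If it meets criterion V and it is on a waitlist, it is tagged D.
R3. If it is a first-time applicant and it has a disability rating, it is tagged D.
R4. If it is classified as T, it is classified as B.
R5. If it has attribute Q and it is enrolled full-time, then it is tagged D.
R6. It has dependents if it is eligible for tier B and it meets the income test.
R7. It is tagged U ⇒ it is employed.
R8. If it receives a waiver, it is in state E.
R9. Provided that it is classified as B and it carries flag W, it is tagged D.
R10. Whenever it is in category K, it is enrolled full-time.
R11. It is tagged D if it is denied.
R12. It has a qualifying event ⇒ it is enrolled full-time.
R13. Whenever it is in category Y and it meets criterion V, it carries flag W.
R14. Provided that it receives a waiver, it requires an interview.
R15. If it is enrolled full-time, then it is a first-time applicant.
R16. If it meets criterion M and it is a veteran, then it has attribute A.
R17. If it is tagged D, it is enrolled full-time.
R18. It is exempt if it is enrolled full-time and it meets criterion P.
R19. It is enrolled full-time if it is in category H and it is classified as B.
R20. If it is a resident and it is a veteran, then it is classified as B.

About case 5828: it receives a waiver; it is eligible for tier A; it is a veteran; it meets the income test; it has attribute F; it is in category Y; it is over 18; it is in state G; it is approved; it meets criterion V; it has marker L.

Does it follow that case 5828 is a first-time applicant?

By R1 (it meets the income test, it receives a waiver): it is a resident.
By R13 (it is in category Y, it meets criterion V): it carries flag W.
By R20 (it is a resident, it is a veteran): it is classified as B.
By R9 (it is classified as B, it carries flag W): it is tagged D.
By R17 (it is tagged D): it is enrolled full-time.
By R15 (it is enrolled full-time): it is a first-time applicant.

Yes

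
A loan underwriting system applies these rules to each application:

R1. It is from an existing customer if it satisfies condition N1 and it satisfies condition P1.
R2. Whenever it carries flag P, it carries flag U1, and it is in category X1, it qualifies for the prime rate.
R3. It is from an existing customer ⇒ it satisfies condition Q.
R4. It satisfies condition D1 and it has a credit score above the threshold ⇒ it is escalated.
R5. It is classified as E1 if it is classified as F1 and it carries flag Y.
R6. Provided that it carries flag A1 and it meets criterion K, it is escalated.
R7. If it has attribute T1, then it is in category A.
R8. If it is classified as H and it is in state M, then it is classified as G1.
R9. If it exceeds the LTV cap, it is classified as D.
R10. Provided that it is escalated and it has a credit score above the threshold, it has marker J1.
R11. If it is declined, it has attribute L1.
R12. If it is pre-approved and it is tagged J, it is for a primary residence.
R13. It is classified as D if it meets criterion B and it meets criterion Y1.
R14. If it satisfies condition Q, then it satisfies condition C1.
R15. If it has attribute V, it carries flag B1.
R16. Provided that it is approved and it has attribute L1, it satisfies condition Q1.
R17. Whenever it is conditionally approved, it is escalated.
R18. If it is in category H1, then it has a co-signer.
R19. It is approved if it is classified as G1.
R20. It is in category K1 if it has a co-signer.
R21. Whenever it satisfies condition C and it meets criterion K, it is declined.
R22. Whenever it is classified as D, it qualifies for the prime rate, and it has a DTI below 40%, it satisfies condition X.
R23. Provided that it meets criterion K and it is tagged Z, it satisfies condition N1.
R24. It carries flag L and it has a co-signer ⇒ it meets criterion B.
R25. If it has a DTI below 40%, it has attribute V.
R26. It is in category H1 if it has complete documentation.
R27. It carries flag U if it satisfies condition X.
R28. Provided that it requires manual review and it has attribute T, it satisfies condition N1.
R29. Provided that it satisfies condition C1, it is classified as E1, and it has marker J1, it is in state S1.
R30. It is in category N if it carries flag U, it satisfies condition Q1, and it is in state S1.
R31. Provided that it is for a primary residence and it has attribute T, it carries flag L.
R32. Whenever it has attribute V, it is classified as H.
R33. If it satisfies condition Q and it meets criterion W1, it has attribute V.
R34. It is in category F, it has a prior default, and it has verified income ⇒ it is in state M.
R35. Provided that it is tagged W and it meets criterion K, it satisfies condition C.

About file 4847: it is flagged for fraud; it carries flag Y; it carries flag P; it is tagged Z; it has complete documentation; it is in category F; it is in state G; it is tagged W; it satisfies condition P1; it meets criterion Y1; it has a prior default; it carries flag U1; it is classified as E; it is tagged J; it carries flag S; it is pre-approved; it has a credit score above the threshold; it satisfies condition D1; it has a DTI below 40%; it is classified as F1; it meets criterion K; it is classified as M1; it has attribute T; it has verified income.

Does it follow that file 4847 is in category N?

No

Forward chaining from the given facts derives: is escalated, is classified as E1, has marker J1, is for a primary residence, satisfies condition N1, has attribute V, is in category H1, carries flag L, is classified as H, is in state M, satisfies condition C, is from an existing customer, satisfies condition Q, is classified as G1, satisfies condition C1, carries flag B1, has a co-signer, is approved, is in category K1, is declined, meets criterion B, is in state S1, has attribute L1, is classified as D, satisfies condition Q1.
The only rule concluding "it is in category N" is R30, which needs "it carries flag U"; that is never established.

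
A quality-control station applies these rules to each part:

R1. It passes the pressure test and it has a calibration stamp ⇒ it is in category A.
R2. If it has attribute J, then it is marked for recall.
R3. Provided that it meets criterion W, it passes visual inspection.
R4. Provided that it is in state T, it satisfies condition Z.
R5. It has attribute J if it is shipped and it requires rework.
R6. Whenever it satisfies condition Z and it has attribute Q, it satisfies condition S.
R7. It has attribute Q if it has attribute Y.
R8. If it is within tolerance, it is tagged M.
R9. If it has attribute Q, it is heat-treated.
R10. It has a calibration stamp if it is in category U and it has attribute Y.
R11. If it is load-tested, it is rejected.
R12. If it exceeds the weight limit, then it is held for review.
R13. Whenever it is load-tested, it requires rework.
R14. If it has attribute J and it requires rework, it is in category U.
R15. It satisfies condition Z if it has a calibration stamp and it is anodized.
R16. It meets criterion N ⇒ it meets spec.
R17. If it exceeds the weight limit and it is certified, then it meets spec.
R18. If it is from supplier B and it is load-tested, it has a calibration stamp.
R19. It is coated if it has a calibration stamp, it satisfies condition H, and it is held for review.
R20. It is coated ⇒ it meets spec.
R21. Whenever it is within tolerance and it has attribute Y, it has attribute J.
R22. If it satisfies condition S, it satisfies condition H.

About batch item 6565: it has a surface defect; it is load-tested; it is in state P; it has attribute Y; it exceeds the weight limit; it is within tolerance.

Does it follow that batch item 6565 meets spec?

No

Forward chaining from the given facts derives: has attribute Q, is tagged M, is heat-treated, is rejected, is held for review, requires rework, has attribute J, is marked for recall, is in category U, has a calibration stamp.
Rules concluding "it meets spec": R16 needs "it meets criterion N"; R17 needs "it is certified"; R20 needs "it is coated" — none of these are established.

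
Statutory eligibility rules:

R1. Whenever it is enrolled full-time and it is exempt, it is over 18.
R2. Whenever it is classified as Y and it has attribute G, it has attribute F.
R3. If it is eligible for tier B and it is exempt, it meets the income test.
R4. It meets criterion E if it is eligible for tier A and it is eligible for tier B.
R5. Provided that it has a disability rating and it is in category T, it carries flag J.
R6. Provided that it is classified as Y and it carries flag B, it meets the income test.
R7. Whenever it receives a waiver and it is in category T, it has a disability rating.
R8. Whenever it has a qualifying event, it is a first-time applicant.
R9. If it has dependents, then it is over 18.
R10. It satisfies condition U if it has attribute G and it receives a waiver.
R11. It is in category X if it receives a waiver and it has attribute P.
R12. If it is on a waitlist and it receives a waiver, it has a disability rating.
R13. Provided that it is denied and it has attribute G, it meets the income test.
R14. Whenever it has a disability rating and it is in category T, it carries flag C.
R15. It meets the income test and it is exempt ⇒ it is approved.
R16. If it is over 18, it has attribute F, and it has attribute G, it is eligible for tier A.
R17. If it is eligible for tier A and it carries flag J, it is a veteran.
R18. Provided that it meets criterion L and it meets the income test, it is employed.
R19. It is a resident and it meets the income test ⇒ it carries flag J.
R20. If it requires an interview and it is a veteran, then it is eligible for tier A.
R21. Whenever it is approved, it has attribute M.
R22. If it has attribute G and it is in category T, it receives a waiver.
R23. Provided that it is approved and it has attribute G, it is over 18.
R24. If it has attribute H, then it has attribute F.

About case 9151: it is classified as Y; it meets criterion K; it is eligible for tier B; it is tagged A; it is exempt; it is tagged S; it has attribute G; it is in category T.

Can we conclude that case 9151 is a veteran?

Yes

By R2 (it is classified as Y, it has attribute G): it has attribute F.
By R3 (it is eligible for tier B, it is exempt): it meets the income test.
By R15 (it meets the income test, it is exempt): it is approved.
By R22 (it has attribute G, it is in category T): it receives a waiver.
By R23 (it is approved, it has attribute G): it is over 18.
By R7 (it receives a waiver, it is in category T): it has a disability rating.
By R16 (it is over 18, it has attribute F, it has attribute G): it is eligible for tier A.
By R5 (it has a disability rating, it is in category T): it carries flag J.
By R17 (it is eligible for tier A, it carries flag J): it is a veteran.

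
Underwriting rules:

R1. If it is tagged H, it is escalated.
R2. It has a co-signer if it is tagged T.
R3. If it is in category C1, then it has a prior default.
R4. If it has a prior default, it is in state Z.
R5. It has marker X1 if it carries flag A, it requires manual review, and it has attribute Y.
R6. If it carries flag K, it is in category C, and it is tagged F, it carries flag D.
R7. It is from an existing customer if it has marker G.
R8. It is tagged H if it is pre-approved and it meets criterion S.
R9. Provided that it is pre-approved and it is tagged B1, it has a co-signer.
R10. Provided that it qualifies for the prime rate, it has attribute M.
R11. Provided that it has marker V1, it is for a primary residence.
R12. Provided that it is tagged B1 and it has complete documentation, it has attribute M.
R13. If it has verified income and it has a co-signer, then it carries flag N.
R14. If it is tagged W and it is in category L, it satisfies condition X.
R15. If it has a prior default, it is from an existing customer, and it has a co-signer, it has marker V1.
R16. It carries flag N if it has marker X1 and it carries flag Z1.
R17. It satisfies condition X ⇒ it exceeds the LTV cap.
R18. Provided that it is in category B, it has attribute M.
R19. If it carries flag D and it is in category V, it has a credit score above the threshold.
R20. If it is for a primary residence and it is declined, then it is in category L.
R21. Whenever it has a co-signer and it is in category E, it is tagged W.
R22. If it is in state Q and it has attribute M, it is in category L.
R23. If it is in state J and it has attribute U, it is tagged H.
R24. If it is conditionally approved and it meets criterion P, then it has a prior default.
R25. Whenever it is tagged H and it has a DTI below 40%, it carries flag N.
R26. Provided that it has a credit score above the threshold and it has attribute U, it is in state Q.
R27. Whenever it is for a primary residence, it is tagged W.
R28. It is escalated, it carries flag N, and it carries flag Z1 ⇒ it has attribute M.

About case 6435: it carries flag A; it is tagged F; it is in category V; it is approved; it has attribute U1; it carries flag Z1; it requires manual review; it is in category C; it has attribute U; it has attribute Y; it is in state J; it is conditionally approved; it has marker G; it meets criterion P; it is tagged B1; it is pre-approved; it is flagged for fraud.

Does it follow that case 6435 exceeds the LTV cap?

Forward chaining from the given facts derives: has marker X1, is from an existing customer, has a co-signer, carries flag N, is tagged H, has a prior default, is escalated, is in state Z, has marker V1, has attribute M, is for a primary residence, is tagged W.
The only rule concluding "it exceeds the LTV cap" is R17, which needs "it satisfies condition X"; that is never established.

No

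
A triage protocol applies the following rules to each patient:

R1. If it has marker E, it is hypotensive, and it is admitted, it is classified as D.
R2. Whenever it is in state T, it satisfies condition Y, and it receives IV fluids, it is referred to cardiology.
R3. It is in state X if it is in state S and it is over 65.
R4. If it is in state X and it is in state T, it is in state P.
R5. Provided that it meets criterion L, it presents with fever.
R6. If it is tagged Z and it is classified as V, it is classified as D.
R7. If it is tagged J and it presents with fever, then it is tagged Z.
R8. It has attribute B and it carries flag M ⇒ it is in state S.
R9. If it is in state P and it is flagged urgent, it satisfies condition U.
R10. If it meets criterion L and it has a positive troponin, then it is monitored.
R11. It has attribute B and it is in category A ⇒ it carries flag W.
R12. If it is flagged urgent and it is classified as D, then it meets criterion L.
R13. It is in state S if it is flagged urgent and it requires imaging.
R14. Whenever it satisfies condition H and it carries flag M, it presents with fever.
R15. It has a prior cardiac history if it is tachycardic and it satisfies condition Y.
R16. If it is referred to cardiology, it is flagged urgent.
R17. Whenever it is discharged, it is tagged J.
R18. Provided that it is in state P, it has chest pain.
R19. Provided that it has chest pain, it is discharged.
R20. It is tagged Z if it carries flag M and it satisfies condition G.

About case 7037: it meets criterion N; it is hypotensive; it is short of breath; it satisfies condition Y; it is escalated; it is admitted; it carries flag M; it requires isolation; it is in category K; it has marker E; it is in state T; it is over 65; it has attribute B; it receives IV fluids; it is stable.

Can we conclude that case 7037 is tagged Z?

By R1 (it has marker E, it is hypotensive, it is admitted): it is classified as D.
By R2 (it is in state T, it satisfies condition Y, it receives IV fluids): it is referred to cardiology.
By R8 (it has attribute B, it carries flag M): it is in state S.
By R16 (it is referred to cardiology): it is flagged urgent.
By R3 (it is in state S, it is over 65): it is in state X.
By R4 (it is in state X, it is in state T): it is in state P.
By R12 (it is flagged urgent, it is classified as D): it meets criterion L.
By R18 (it is in state P): it has chest pain.
By R19 (it has chest pain): it is discharged.
By R5 (it meets criterion L): it presents with fever.
By R17 (it is discharged): it is tagged J.
By R7 (it is tagged J, it presents with fever): it is tagged Z.

Yes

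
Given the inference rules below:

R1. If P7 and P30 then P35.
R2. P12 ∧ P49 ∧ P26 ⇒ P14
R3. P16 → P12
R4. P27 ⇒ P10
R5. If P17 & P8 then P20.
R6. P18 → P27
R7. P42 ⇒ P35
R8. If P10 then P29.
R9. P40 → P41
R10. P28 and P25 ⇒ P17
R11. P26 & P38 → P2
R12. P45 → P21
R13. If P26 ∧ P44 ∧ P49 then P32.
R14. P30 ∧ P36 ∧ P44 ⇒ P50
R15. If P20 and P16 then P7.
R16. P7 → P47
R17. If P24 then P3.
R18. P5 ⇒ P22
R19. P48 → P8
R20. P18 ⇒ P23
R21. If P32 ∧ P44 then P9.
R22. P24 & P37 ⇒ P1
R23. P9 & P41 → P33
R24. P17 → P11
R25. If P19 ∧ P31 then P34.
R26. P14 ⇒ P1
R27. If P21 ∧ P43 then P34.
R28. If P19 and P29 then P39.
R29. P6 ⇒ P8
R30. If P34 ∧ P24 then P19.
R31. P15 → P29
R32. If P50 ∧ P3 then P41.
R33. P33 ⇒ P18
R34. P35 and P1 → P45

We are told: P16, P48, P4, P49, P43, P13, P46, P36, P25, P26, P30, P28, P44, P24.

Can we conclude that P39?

Yes

P12  (by R3: P16)
P17  (by R10: P28, P25)
P32  (by R13: P26, P44, P49)
P50  (by R14: P30, P36, P44)
P3  (by R17: P24)
P8  (by R19: P48)
P9  (by R21: P32, P44)
P41  (by R32: P50, P3)
P14  (by R2: P12, P49, P26)
P20  (by R5: P17, P8)
P7  (by R15: P20, P16)
P33  (by R23: P9, P41)
P1  (by R26: P14)
P18  (by R33: P33)
P35  (by R1: P7, P30)
P27  (by R6: P18)
P45  (by R34: P35, P1)
P10  (by R4: P27)
P29  (by R8: P10)
P21  (by R12: P45)
P34  (by R27: P21, P43)
P19  (by R30: P34, P24)
P39  (by R28: P19, P29)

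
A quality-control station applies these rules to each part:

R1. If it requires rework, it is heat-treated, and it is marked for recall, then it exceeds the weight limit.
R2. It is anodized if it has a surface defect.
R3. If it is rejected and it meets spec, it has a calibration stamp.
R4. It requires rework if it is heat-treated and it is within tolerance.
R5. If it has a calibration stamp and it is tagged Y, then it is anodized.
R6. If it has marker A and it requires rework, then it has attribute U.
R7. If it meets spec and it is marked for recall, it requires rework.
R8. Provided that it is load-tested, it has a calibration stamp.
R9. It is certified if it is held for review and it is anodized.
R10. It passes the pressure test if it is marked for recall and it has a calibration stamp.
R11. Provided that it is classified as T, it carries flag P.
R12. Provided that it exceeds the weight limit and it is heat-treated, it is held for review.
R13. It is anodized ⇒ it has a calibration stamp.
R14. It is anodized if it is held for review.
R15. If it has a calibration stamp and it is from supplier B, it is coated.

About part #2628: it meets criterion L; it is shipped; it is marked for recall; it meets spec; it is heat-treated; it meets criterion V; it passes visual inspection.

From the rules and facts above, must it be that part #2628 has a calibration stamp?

Yes

By R7 (it meets spec, it is marked for recall): it requires rework.
By R1 (it requires rework, it is heat-treated, it is marked for recall): it exceeds the weight limit.
By R12 (it exceeds the weight limit, it is heat-treated): it is held for review.
By R14 (it is held for review): it is anodized.
By R13 (it is anodized): it has a calibration stamp.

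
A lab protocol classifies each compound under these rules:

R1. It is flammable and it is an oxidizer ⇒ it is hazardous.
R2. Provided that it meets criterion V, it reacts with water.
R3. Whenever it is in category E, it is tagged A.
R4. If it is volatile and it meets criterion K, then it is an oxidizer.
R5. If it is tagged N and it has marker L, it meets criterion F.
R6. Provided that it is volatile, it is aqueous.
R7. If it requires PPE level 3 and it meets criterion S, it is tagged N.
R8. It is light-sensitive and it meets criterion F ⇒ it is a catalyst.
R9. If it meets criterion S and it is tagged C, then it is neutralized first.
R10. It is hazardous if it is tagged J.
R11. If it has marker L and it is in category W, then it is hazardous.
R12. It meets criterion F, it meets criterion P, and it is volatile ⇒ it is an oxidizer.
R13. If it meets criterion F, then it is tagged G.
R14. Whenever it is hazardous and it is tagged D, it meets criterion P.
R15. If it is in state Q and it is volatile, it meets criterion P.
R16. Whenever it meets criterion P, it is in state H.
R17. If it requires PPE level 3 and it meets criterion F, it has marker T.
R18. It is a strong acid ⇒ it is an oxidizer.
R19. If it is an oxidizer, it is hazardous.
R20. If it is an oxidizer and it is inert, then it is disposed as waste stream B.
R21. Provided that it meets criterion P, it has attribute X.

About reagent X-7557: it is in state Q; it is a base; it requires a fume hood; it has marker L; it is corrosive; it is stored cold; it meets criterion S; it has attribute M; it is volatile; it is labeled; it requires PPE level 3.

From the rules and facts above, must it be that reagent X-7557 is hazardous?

By R7 (it requires PPE level 3, it meets criterion S): it is tagged N.
By R15 (it is in state Q, it is volatile): it meets criterion P.
By R5 (it is tagged N, it has marker L): it meets criterion F.
By R12 (it meets criterion F, it meets criterion P, it is volatile): it is an oxidizer.
By R19 (it is an oxidizer): it is hazardous.

Yes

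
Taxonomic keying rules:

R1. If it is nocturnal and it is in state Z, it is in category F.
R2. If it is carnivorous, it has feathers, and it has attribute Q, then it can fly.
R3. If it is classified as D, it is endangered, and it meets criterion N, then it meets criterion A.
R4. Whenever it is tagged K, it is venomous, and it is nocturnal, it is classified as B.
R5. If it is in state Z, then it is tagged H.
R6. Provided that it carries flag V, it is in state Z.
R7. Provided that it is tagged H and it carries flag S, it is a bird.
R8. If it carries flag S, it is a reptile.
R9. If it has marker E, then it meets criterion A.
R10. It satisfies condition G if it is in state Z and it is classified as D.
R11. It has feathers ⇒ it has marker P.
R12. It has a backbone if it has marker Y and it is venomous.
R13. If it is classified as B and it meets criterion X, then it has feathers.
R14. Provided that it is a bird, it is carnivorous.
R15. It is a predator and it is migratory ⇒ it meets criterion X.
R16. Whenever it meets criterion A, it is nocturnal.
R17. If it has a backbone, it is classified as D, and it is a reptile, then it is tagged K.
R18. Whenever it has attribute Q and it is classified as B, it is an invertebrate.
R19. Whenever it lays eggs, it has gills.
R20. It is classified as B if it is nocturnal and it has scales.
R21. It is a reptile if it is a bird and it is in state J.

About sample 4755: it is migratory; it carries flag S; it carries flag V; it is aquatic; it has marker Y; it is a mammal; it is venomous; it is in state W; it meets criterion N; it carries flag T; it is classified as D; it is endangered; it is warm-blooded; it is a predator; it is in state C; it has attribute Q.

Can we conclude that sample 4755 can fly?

Yes

By R3 (it is classified as D, it is endangered, it meets criterion N): it meets criterion A.
By R6 (it carries flag V): it is in state Z.
By R8 (it carries flag S): it is a reptile.
By R12 (it has marker Y, it is venomous): it has a backbone.
By R15 (it is a predator, it is migratory): it meets criterion X.
By R16 (it meets criterion A): it is nocturnal.
By R17 (it has a backbone, it is classified as D, it is a reptile): it is tagged K.
By R4 (it is tagged K, it is venomous, it is nocturnal): it is classified as B.
By R5 (it is in state Z): it is tagged H.
By R7 (it is tagged H, it carries flag S): it is a bird.
By R13 (it is classified as B, it meets criterion X): it has feathers.
By R14 (it is a bird): it is carnivorous.
By R2 (it is carnivorous, it has feathers, it has attribute Q): it can fly.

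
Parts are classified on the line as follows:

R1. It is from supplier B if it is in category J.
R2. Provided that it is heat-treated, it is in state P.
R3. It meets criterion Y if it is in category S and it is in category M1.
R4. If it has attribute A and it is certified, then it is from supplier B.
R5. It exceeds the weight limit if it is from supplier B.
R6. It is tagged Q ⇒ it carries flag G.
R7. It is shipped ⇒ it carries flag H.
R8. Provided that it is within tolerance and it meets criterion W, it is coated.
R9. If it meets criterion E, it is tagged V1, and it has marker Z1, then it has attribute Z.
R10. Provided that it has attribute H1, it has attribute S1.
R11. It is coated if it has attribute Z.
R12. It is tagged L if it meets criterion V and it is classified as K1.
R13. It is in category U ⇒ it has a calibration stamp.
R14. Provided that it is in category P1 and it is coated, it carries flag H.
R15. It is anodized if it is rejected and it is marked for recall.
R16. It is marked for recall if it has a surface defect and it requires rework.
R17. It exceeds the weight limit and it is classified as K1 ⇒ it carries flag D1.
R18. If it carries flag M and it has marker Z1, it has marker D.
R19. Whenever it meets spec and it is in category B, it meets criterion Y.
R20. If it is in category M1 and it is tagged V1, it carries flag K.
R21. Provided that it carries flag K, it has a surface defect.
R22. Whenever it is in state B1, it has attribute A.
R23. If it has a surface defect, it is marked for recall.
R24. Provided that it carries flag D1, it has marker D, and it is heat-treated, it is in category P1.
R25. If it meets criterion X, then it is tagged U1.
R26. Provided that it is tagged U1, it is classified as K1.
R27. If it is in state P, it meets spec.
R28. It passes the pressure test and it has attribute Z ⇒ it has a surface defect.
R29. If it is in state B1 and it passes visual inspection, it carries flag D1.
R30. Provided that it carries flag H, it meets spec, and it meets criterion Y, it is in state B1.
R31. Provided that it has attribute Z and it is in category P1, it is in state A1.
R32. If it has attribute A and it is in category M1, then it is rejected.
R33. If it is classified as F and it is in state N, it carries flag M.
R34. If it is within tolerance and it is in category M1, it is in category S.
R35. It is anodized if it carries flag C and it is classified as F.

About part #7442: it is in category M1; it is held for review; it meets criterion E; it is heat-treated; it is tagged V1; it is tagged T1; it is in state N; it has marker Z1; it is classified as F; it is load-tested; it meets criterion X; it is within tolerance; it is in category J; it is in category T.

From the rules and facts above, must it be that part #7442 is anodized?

By R1 (it is in category J): it is from supplier B.
By R2 (it is heat-treated): it is in state P.
By R5 (it is from supplier B): it exceeds the weight limit.
By R9 (it meets criterion E, it is tagged V1, it has marker Z1): it has attribute Z.
By R11 (it has attribute Z): it is coated.
By R20 (it is in category M1, it is tagged V1): it carries flag K.
By R21 (it carries flag K): it has a surface defect.
By R23 (it has a surface defect): it is marked for recall.
By R25 (it meets criterion X): it is tagged U1.
By R26 (it is tagged U1): it is classified as K1.
By R27 (it is in state P): it meets spec.
By R33 (it is classified as F, it is in state N): it carries flag M.
By R34 (it is within tolerance, it is in category M1): it is in category S.
By R3 (it is in category S, it is in category M1): it meets criterion Y.
By R17 (it exceeds the weight limit, it is classified as K1): it carries flag D1.
By R18 (it carries flag M, it has marker Z1): it has marker D.
By R24 (it carries flag D1, it has marker D, it is heat-treated): it is in category P1.
By R14 (it is in category P1, it is coated): it carries flag H.
By R30 (it carries flag H, it meets spec, it meets criterion Y): it is in state B1.
By R22 (it is in state B1): it has attribute A.
By R32 (it has attribute A, it is in category M1): it is rejected.
By R15 (it is rejected, it is marked for recall): it is anodized.

Yes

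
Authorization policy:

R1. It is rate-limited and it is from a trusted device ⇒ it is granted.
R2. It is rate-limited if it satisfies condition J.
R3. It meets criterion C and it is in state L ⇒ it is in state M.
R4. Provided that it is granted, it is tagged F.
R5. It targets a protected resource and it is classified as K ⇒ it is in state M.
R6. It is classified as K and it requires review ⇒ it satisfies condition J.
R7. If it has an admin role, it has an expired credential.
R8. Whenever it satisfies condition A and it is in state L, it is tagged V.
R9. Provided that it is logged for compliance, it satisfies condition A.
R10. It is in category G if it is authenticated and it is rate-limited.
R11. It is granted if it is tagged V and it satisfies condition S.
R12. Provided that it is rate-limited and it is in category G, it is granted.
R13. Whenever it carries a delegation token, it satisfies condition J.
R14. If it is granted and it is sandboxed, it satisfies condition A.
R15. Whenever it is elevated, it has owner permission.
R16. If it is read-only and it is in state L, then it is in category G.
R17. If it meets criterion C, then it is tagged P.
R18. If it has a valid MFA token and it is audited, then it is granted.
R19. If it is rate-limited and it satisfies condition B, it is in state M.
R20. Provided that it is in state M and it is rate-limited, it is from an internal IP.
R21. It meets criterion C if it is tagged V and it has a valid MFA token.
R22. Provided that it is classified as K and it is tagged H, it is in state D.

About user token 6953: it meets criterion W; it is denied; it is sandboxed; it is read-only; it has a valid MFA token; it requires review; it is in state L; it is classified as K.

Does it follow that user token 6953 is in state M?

By R6 (it is classified as K, it requires review): it satisfies condition J.
By R16 (it is read-only, it is in state L): it is in category G.
By R2 (it satisfies condition J): it is rate-limited.
By R12 (it is rate-limited, it is in category G): it is granted.
By R14 (it is granted, it is sandboxed): it satisfies condition A.
By R8 (it satisfies condition A, it is in state L): it is tagged V.
By R21 (it is tagged V, it has a valid MFA token): it meets criterion C.
By R3 (it meets criterion C, it is in state L): it is in state M.

Yes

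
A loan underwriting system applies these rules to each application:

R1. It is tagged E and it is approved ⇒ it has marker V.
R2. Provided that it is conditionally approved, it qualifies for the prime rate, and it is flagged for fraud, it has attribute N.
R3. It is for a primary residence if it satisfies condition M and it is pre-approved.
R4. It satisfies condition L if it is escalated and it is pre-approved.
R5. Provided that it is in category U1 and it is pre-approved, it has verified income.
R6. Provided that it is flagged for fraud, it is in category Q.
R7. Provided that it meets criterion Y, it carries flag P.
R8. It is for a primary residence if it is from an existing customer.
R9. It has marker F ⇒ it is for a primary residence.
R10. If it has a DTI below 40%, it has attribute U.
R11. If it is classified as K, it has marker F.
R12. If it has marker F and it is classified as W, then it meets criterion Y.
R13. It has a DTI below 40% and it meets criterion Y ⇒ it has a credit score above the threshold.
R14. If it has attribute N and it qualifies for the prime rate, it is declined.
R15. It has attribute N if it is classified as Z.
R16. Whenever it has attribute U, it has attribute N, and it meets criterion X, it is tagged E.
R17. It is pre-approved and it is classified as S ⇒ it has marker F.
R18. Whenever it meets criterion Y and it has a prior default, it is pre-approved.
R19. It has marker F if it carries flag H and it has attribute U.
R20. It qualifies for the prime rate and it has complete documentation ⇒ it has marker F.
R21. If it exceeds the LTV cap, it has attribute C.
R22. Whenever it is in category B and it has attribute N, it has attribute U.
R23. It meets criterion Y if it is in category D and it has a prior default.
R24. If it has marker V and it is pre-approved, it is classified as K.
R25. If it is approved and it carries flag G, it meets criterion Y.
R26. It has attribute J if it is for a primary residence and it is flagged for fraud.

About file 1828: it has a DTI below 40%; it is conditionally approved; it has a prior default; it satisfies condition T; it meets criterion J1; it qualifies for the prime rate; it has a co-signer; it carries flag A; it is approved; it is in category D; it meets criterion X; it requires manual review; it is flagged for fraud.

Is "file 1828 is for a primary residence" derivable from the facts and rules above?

By R2 (it is conditionally approved, it qualifies for the prime rate, it is flagged for fraud): it has attribute N.
By R10 (it has a DTI below 40%): it has attribute U.
By R16 (it has attribute U, it has attribute N, it meets criterion X): it is tagged E.
By R23 (it is in category D, it has a prior default): it meets criterion Y.
By R1 (it is tagged E, it is approved): it has marker V.
By R18 (it meets criterion Y, it has a prior default): it is pre-approved.
By R24 (it has marker V, it is pre-approved): it is classified as K.
By R11 (it is classified as K): it has marker F.
By R9 (it has marker F): it is for a primary residence.

Yes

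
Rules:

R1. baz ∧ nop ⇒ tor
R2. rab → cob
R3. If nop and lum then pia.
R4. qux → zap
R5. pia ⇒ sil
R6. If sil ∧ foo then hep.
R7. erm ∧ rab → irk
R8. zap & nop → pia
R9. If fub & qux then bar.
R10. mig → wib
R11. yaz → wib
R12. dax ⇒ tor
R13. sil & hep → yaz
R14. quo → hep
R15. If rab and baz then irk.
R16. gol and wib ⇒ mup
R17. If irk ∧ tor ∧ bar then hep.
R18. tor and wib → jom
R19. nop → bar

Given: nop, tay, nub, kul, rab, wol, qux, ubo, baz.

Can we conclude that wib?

Yes

tor  (by R1: baz, nop)
zap  (by R4: qux)
pia  (by R8: zap, nop)
irk  (by R15: rab, baz)
bar  (by R19: nop)
sil  (by R5: pia)
hep  (by R17: irk, tor, bar)
yaz  (by R13: sil, hep)
wib  (by R11: yaz)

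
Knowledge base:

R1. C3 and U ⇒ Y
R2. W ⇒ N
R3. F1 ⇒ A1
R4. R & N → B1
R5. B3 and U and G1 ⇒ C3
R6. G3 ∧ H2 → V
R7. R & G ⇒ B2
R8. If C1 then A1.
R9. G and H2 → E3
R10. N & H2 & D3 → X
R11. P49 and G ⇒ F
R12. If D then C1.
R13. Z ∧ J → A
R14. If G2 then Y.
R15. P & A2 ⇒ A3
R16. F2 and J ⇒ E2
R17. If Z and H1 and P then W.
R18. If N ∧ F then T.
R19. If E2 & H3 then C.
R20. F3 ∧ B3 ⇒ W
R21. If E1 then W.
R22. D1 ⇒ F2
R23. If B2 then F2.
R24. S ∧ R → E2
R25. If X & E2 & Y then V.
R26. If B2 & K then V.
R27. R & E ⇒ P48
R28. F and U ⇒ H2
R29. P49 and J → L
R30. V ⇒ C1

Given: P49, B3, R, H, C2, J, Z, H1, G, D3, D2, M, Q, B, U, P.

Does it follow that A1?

No

Forward chaining from the given facts derives: B2, F, A, W, F2, H2, L, N, B1, E3, X, E2, T.
Rules concluding A1: R3 needs F1; R8 needs C1 — none of these are established.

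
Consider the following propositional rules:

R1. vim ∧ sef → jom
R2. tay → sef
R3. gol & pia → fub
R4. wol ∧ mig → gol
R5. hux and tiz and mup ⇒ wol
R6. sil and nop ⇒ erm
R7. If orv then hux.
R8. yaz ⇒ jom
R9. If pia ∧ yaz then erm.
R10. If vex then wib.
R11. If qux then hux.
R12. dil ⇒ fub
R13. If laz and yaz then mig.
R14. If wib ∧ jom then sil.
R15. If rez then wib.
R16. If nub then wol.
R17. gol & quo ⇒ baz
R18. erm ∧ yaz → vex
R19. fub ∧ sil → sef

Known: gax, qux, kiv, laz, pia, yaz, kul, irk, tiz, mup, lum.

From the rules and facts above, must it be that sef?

jom  (by R8: yaz)
erm  (by R9: pia, yaz)
hux  (by R11: qux)
mig  (by R13: laz, yaz)
vex  (by R18: erm, yaz)
wol  (by R5: hux, tiz, mup)
wib  (by R10: vex)
sil  (by R14: wib, jom)
gol  (by R4: wol, mig)
fub  (by R3: gol, pia)
sef  (by R19: fub, sil)

Yes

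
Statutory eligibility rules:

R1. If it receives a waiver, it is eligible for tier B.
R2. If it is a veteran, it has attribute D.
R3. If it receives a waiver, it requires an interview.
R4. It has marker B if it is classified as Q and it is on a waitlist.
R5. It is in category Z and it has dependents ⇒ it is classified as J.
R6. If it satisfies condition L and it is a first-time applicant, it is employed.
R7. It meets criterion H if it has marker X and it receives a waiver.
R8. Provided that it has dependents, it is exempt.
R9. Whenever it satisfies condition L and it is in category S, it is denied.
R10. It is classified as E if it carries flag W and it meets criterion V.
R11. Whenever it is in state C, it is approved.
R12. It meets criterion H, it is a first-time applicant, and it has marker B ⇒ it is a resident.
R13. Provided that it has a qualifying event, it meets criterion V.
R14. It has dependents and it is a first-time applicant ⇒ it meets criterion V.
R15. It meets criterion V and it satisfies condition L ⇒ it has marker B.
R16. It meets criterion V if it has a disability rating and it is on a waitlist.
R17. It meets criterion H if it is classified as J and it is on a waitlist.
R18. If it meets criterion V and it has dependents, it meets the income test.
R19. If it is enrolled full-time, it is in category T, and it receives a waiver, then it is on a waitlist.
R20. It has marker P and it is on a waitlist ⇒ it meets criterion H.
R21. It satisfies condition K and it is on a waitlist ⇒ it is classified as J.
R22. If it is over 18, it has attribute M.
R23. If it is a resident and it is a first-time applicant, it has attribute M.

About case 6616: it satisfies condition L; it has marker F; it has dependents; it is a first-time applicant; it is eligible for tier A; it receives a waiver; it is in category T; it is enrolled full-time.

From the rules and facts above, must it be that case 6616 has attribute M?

No

Forward chaining from the given facts derives: is eligible for tier B, requires an interview, is employed, is exempt, meets criterion V, has marker B, meets the income test, is on a waitlist.
Rules concluding "it has attribute M": R22 needs "it is over 18"; R23 needs "it is a resident" — none of these are established.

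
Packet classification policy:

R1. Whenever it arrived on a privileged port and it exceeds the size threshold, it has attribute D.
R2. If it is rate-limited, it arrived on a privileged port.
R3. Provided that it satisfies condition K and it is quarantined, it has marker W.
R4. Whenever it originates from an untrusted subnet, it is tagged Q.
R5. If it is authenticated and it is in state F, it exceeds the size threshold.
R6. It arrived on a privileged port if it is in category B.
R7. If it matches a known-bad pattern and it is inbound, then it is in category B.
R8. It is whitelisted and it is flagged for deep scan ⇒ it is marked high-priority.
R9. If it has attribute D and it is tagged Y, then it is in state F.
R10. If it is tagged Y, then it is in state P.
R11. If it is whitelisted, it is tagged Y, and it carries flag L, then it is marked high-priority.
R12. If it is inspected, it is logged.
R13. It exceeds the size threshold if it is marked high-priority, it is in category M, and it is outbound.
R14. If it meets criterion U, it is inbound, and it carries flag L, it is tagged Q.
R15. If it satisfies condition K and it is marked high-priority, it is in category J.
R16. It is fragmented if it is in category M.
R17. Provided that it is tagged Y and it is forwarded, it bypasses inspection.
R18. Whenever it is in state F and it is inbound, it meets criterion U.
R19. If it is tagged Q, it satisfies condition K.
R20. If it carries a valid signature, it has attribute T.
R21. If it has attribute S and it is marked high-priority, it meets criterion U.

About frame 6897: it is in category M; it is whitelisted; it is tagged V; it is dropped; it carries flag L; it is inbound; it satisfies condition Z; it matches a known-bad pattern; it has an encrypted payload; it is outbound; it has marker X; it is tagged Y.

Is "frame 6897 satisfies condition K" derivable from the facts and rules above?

Yes

By R7 (it matches a known-bad pattern, it is inbound): it is in category B.
By R11 (it is whitelisted, it is tagged Y, it carries flag L): it is marked high-priority.
By R13 (it is marked high-priority, it is in category M, it is outbound): it exceeds the size threshold.
By R6 (it is in category B): it arrived on a privileged port.
By R1 (it arrived on a privileged port, it exceeds the size threshold): it has attribute D.
By R9 (it has attribute D, it is tagged Y): it is in state F.
By R18 (it is in state F, it is inbound): it meets criterion U.
By R14 (it meets criterion U, it is inbound, it carries flag L): it is tagged Q.
By R19 (it is tagged Q): it satisfies condition K.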